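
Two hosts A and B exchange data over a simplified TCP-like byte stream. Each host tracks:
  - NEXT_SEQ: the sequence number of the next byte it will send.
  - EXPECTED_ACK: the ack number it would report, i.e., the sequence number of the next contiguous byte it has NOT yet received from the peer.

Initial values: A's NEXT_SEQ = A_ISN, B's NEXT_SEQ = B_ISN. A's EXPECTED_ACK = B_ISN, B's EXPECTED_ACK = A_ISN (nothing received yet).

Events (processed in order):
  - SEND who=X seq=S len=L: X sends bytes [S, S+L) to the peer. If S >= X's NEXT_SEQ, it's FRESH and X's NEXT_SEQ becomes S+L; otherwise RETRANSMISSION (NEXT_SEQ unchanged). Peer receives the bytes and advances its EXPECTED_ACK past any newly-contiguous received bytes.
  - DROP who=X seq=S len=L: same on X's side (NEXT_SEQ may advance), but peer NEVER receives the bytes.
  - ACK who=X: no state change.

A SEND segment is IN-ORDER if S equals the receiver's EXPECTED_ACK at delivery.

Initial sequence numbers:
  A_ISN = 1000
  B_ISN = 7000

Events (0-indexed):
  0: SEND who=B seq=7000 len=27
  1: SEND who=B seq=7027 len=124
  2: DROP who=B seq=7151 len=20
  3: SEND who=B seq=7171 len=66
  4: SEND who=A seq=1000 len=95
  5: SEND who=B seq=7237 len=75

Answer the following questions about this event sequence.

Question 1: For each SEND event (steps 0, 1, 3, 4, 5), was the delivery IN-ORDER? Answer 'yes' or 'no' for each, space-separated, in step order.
Answer: yes yes no yes no

Derivation:
Step 0: SEND seq=7000 -> in-order
Step 1: SEND seq=7027 -> in-order
Step 3: SEND seq=7171 -> out-of-order
Step 4: SEND seq=1000 -> in-order
Step 5: SEND seq=7237 -> out-of-order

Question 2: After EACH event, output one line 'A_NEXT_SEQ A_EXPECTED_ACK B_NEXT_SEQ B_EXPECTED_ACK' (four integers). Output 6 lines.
1000 7027 7027 1000
1000 7151 7151 1000
1000 7151 7171 1000
1000 7151 7237 1000
1095 7151 7237 1095
1095 7151 7312 1095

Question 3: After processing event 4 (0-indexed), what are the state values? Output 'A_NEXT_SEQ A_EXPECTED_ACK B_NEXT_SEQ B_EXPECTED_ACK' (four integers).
After event 0: A_seq=1000 A_ack=7027 B_seq=7027 B_ack=1000
After event 1: A_seq=1000 A_ack=7151 B_seq=7151 B_ack=1000
After event 2: A_seq=1000 A_ack=7151 B_seq=7171 B_ack=1000
After event 3: A_seq=1000 A_ack=7151 B_seq=7237 B_ack=1000
After event 4: A_seq=1095 A_ack=7151 B_seq=7237 B_ack=1095

1095 7151 7237 1095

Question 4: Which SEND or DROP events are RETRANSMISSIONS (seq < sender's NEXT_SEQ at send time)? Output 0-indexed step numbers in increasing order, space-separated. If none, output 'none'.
Step 0: SEND seq=7000 -> fresh
Step 1: SEND seq=7027 -> fresh
Step 2: DROP seq=7151 -> fresh
Step 3: SEND seq=7171 -> fresh
Step 4: SEND seq=1000 -> fresh
Step 5: SEND seq=7237 -> fresh

Answer: none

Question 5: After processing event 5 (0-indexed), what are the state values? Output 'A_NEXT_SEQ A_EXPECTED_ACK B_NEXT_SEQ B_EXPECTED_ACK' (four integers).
After event 0: A_seq=1000 A_ack=7027 B_seq=7027 B_ack=1000
After event 1: A_seq=1000 A_ack=7151 B_seq=7151 B_ack=1000
After event 2: A_seq=1000 A_ack=7151 B_seq=7171 B_ack=1000
After event 3: A_seq=1000 A_ack=7151 B_seq=7237 B_ack=1000
After event 4: A_seq=1095 A_ack=7151 B_seq=7237 B_ack=1095
After event 5: A_seq=1095 A_ack=7151 B_seq=7312 B_ack=1095

1095 7151 7312 1095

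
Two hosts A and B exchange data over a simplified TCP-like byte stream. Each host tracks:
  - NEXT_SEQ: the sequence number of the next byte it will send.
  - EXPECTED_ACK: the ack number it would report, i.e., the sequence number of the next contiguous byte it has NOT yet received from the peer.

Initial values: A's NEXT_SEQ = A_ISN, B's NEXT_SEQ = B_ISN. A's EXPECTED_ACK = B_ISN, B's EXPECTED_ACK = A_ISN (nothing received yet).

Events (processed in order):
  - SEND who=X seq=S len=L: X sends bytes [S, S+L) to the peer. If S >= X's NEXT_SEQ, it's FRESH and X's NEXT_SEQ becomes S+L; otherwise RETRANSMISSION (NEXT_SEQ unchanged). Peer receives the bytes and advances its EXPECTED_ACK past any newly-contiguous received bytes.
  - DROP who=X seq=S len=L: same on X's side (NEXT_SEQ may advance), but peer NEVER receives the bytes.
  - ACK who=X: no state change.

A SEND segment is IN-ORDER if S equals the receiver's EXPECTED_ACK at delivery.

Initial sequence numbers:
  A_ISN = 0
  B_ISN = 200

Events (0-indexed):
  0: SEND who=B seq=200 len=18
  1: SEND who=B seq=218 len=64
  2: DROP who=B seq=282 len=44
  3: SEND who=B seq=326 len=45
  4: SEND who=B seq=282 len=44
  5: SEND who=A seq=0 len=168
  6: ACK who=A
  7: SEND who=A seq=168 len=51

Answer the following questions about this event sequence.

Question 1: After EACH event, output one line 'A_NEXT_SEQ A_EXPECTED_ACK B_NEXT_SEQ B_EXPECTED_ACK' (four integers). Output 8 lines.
0 218 218 0
0 282 282 0
0 282 326 0
0 282 371 0
0 371 371 0
168 371 371 168
168 371 371 168
219 371 371 219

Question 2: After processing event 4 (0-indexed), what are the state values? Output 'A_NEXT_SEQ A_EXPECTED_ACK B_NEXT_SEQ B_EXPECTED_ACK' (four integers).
After event 0: A_seq=0 A_ack=218 B_seq=218 B_ack=0
After event 1: A_seq=0 A_ack=282 B_seq=282 B_ack=0
After event 2: A_seq=0 A_ack=282 B_seq=326 B_ack=0
After event 3: A_seq=0 A_ack=282 B_seq=371 B_ack=0
After event 4: A_seq=0 A_ack=371 B_seq=371 B_ack=0

0 371 371 0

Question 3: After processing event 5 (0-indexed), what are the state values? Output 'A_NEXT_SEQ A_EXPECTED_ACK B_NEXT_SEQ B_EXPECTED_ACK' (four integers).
After event 0: A_seq=0 A_ack=218 B_seq=218 B_ack=0
After event 1: A_seq=0 A_ack=282 B_seq=282 B_ack=0
After event 2: A_seq=0 A_ack=282 B_seq=326 B_ack=0
After event 3: A_seq=0 A_ack=282 B_seq=371 B_ack=0
After event 4: A_seq=0 A_ack=371 B_seq=371 B_ack=0
After event 5: A_seq=168 A_ack=371 B_seq=371 B_ack=168

168 371 371 168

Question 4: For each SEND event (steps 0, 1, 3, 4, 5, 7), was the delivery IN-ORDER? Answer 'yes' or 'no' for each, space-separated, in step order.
Answer: yes yes no yes yes yes

Derivation:
Step 0: SEND seq=200 -> in-order
Step 1: SEND seq=218 -> in-order
Step 3: SEND seq=326 -> out-of-order
Step 4: SEND seq=282 -> in-order
Step 5: SEND seq=0 -> in-order
Step 7: SEND seq=168 -> in-order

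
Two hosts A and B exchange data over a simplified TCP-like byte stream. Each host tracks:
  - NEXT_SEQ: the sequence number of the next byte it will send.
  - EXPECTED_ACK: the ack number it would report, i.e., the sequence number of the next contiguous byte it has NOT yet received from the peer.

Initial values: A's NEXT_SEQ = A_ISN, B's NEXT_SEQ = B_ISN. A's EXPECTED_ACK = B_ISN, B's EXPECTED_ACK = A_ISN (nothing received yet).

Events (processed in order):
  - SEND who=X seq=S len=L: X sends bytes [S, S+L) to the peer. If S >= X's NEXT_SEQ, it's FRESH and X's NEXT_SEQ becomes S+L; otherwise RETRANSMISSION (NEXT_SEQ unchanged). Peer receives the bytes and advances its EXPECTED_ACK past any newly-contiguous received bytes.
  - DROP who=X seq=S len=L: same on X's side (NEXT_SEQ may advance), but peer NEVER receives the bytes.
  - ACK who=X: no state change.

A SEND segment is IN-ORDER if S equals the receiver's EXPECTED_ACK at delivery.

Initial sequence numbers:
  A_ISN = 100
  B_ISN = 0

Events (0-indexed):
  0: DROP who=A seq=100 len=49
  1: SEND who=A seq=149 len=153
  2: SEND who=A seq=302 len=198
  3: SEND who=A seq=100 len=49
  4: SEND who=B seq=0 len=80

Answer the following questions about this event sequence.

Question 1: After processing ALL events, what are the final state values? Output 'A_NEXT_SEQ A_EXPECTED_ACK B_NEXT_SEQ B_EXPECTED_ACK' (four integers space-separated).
Answer: 500 80 80 500

Derivation:
After event 0: A_seq=149 A_ack=0 B_seq=0 B_ack=100
After event 1: A_seq=302 A_ack=0 B_seq=0 B_ack=100
After event 2: A_seq=500 A_ack=0 B_seq=0 B_ack=100
After event 3: A_seq=500 A_ack=0 B_seq=0 B_ack=500
After event 4: A_seq=500 A_ack=80 B_seq=80 B_ack=500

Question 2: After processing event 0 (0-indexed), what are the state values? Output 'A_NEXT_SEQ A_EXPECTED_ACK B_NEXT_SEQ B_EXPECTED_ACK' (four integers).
After event 0: A_seq=149 A_ack=0 B_seq=0 B_ack=100

149 0 0 100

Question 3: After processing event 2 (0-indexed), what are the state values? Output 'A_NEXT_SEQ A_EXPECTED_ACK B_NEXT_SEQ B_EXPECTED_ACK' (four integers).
After event 0: A_seq=149 A_ack=0 B_seq=0 B_ack=100
After event 1: A_seq=302 A_ack=0 B_seq=0 B_ack=100
After event 2: A_seq=500 A_ack=0 B_seq=0 B_ack=100

500 0 0 100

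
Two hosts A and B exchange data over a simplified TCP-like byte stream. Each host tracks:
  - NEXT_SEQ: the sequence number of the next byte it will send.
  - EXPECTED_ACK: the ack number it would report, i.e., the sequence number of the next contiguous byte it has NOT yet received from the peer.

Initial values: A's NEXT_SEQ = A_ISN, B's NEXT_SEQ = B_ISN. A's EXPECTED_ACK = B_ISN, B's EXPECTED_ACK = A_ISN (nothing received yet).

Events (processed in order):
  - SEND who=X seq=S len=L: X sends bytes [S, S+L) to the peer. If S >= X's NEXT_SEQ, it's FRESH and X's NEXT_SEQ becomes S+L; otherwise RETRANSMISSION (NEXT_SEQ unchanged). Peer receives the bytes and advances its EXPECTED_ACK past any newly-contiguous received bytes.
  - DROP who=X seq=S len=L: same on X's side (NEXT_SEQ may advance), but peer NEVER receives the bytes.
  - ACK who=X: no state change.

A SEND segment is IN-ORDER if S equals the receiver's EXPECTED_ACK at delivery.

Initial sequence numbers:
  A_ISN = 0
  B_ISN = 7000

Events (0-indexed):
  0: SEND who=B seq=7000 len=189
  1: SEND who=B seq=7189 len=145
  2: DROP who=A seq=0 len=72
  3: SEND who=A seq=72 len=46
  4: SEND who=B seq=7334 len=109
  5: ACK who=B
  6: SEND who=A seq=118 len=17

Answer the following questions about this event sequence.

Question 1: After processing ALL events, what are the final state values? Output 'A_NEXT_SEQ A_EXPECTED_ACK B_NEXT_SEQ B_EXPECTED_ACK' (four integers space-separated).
After event 0: A_seq=0 A_ack=7189 B_seq=7189 B_ack=0
After event 1: A_seq=0 A_ack=7334 B_seq=7334 B_ack=0
After event 2: A_seq=72 A_ack=7334 B_seq=7334 B_ack=0
After event 3: A_seq=118 A_ack=7334 B_seq=7334 B_ack=0
After event 4: A_seq=118 A_ack=7443 B_seq=7443 B_ack=0
After event 5: A_seq=118 A_ack=7443 B_seq=7443 B_ack=0
After event 6: A_seq=135 A_ack=7443 B_seq=7443 B_ack=0

Answer: 135 7443 7443 0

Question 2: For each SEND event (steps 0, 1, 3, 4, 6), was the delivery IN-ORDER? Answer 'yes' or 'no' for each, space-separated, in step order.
Answer: yes yes no yes no

Derivation:
Step 0: SEND seq=7000 -> in-order
Step 1: SEND seq=7189 -> in-order
Step 3: SEND seq=72 -> out-of-order
Step 4: SEND seq=7334 -> in-order
Step 6: SEND seq=118 -> out-of-order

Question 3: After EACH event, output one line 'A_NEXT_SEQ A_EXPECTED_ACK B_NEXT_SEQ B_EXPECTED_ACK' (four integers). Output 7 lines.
0 7189 7189 0
0 7334 7334 0
72 7334 7334 0
118 7334 7334 0
118 7443 7443 0
118 7443 7443 0
135 7443 7443 0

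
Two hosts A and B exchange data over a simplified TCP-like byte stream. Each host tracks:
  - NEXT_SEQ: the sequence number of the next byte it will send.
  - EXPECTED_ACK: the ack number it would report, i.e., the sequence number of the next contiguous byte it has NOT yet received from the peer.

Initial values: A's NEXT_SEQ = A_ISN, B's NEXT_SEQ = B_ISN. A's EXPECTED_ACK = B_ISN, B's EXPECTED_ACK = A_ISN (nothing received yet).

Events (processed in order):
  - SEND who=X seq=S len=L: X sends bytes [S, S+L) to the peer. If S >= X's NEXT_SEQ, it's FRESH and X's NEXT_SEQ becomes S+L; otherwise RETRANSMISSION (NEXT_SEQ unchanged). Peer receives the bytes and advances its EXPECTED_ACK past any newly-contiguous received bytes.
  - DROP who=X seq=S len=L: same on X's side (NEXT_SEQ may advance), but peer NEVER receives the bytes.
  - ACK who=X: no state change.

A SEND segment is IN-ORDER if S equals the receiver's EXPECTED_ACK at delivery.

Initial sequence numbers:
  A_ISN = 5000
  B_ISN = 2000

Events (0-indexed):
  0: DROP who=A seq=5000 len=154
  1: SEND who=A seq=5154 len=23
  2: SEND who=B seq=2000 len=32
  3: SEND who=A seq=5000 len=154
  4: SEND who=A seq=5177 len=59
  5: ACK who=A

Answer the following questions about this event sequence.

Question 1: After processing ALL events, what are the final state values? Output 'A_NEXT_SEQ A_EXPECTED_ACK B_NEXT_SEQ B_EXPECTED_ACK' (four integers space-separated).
Answer: 5236 2032 2032 5236

Derivation:
After event 0: A_seq=5154 A_ack=2000 B_seq=2000 B_ack=5000
After event 1: A_seq=5177 A_ack=2000 B_seq=2000 B_ack=5000
After event 2: A_seq=5177 A_ack=2032 B_seq=2032 B_ack=5000
After event 3: A_seq=5177 A_ack=2032 B_seq=2032 B_ack=5177
After event 4: A_seq=5236 A_ack=2032 B_seq=2032 B_ack=5236
After event 5: A_seq=5236 A_ack=2032 B_seq=2032 B_ack=5236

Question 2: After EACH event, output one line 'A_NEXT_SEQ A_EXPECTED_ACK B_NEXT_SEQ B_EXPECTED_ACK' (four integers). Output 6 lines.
5154 2000 2000 5000
5177 2000 2000 5000
5177 2032 2032 5000
5177 2032 2032 5177
5236 2032 2032 5236
5236 2032 2032 5236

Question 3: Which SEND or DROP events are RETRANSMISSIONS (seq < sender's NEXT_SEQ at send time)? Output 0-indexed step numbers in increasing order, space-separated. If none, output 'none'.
Step 0: DROP seq=5000 -> fresh
Step 1: SEND seq=5154 -> fresh
Step 2: SEND seq=2000 -> fresh
Step 3: SEND seq=5000 -> retransmit
Step 4: SEND seq=5177 -> fresh

Answer: 3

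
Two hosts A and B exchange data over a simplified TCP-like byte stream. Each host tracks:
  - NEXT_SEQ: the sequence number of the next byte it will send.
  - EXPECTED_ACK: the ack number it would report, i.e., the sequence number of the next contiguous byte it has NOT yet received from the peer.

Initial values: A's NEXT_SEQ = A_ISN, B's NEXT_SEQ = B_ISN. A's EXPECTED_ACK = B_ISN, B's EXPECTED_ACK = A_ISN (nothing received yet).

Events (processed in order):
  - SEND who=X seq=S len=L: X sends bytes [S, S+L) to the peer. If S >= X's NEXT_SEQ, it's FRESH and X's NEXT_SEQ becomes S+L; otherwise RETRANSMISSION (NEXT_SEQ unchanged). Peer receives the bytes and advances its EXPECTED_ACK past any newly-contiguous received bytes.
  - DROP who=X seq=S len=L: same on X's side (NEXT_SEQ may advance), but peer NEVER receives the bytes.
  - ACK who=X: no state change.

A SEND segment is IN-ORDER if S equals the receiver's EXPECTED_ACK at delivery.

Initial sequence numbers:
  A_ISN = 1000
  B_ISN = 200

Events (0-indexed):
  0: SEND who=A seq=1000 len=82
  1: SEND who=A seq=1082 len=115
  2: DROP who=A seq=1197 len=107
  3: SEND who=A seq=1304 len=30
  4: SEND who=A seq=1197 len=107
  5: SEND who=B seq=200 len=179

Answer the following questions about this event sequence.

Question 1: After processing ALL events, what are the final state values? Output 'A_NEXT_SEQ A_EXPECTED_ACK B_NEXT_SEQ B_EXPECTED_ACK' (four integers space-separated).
After event 0: A_seq=1082 A_ack=200 B_seq=200 B_ack=1082
After event 1: A_seq=1197 A_ack=200 B_seq=200 B_ack=1197
After event 2: A_seq=1304 A_ack=200 B_seq=200 B_ack=1197
After event 3: A_seq=1334 A_ack=200 B_seq=200 B_ack=1197
After event 4: A_seq=1334 A_ack=200 B_seq=200 B_ack=1334
After event 5: A_seq=1334 A_ack=379 B_seq=379 B_ack=1334

Answer: 1334 379 379 1334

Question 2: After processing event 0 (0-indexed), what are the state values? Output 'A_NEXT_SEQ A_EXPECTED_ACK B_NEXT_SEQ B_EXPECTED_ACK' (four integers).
After event 0: A_seq=1082 A_ack=200 B_seq=200 B_ack=1082

1082 200 200 1082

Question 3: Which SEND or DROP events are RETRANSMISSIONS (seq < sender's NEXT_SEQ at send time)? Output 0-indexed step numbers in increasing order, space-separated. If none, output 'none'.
Step 0: SEND seq=1000 -> fresh
Step 1: SEND seq=1082 -> fresh
Step 2: DROP seq=1197 -> fresh
Step 3: SEND seq=1304 -> fresh
Step 4: SEND seq=1197 -> retransmit
Step 5: SEND seq=200 -> fresh

Answer: 4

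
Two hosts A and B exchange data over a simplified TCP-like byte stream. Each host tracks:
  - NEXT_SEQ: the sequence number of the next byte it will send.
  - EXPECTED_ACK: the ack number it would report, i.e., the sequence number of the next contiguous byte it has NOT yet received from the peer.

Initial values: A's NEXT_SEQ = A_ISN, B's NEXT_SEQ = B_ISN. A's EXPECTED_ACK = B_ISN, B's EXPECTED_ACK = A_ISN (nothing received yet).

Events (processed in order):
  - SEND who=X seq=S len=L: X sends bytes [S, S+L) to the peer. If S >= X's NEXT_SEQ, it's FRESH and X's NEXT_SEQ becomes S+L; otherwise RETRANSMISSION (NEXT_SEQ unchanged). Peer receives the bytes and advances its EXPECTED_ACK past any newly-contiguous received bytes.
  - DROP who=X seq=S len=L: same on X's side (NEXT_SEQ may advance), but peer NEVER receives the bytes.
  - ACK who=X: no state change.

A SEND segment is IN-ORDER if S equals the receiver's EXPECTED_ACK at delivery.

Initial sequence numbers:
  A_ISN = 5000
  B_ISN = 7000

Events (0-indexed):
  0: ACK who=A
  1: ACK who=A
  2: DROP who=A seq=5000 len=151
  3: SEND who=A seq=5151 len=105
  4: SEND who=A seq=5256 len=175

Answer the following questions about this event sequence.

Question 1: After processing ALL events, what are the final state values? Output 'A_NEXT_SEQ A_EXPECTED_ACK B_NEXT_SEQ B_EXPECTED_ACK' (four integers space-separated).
After event 0: A_seq=5000 A_ack=7000 B_seq=7000 B_ack=5000
After event 1: A_seq=5000 A_ack=7000 B_seq=7000 B_ack=5000
After event 2: A_seq=5151 A_ack=7000 B_seq=7000 B_ack=5000
After event 3: A_seq=5256 A_ack=7000 B_seq=7000 B_ack=5000
After event 4: A_seq=5431 A_ack=7000 B_seq=7000 B_ack=5000

Answer: 5431 7000 7000 5000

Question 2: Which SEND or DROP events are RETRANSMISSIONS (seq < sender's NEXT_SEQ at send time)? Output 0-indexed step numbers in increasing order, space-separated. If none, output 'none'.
Answer: none

Derivation:
Step 2: DROP seq=5000 -> fresh
Step 3: SEND seq=5151 -> fresh
Step 4: SEND seq=5256 -> fresh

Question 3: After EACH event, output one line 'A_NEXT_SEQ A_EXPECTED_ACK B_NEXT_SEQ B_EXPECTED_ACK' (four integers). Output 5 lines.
5000 7000 7000 5000
5000 7000 7000 5000
5151 7000 7000 5000
5256 7000 7000 5000
5431 7000 7000 5000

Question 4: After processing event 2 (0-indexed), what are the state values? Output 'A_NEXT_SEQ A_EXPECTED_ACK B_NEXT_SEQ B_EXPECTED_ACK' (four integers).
After event 0: A_seq=5000 A_ack=7000 B_seq=7000 B_ack=5000
After event 1: A_seq=5000 A_ack=7000 B_seq=7000 B_ack=5000
After event 2: A_seq=5151 A_ack=7000 B_seq=7000 B_ack=5000

5151 7000 7000 5000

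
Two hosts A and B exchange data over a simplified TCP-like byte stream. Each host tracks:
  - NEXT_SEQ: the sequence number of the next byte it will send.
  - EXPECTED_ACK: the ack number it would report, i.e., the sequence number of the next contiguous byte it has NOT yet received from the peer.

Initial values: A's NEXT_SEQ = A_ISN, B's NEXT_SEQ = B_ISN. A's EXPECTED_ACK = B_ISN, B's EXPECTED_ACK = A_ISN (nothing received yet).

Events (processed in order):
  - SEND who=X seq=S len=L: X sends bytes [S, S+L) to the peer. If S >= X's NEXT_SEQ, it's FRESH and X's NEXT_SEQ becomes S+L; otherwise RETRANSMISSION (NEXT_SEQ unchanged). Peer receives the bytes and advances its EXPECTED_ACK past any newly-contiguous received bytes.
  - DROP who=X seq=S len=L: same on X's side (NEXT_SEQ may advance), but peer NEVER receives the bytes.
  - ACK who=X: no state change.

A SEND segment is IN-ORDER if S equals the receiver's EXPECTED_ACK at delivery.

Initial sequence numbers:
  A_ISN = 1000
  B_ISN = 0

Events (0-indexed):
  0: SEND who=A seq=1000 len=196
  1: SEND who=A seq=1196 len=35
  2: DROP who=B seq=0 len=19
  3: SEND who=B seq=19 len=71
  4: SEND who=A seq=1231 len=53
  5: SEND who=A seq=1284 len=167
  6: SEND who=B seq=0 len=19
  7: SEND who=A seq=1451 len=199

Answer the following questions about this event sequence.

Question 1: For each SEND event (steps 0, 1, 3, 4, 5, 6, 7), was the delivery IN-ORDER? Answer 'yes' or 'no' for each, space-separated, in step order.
Answer: yes yes no yes yes yes yes

Derivation:
Step 0: SEND seq=1000 -> in-order
Step 1: SEND seq=1196 -> in-order
Step 3: SEND seq=19 -> out-of-order
Step 4: SEND seq=1231 -> in-order
Step 5: SEND seq=1284 -> in-order
Step 6: SEND seq=0 -> in-order
Step 7: SEND seq=1451 -> in-order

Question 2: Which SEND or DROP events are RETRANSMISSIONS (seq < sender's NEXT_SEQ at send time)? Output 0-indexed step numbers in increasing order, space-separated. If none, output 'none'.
Answer: 6

Derivation:
Step 0: SEND seq=1000 -> fresh
Step 1: SEND seq=1196 -> fresh
Step 2: DROP seq=0 -> fresh
Step 3: SEND seq=19 -> fresh
Step 4: SEND seq=1231 -> fresh
Step 5: SEND seq=1284 -> fresh
Step 6: SEND seq=0 -> retransmit
Step 7: SEND seq=1451 -> fresh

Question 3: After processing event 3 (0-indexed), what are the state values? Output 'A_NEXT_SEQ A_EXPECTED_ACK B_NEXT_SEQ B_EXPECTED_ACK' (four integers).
After event 0: A_seq=1196 A_ack=0 B_seq=0 B_ack=1196
After event 1: A_seq=1231 A_ack=0 B_seq=0 B_ack=1231
After event 2: A_seq=1231 A_ack=0 B_seq=19 B_ack=1231
After event 3: A_seq=1231 A_ack=0 B_seq=90 B_ack=1231

1231 0 90 1231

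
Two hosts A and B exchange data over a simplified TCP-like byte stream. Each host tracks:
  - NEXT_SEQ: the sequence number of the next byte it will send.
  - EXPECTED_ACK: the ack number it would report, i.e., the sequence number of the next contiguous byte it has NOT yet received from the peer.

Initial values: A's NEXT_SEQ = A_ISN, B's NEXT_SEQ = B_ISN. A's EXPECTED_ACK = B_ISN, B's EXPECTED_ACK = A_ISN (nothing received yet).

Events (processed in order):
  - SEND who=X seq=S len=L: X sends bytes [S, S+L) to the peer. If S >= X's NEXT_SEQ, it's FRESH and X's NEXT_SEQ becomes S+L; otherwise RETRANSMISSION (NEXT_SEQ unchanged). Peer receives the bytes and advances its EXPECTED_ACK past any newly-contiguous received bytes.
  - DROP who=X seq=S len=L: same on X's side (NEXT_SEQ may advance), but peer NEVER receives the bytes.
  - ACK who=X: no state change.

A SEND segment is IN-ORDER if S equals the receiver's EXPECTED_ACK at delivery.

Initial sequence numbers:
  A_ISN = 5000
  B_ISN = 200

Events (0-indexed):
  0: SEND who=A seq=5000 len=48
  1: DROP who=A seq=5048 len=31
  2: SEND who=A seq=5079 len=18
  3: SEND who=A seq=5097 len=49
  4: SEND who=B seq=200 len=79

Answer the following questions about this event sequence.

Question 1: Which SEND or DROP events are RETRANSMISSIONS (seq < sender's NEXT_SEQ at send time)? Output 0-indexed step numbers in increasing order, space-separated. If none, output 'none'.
Step 0: SEND seq=5000 -> fresh
Step 1: DROP seq=5048 -> fresh
Step 2: SEND seq=5079 -> fresh
Step 3: SEND seq=5097 -> fresh
Step 4: SEND seq=200 -> fresh

Answer: none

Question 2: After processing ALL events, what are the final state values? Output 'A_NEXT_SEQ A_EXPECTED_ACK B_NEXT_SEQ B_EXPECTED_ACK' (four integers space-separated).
Answer: 5146 279 279 5048

Derivation:
After event 0: A_seq=5048 A_ack=200 B_seq=200 B_ack=5048
After event 1: A_seq=5079 A_ack=200 B_seq=200 B_ack=5048
After event 2: A_seq=5097 A_ack=200 B_seq=200 B_ack=5048
After event 3: A_seq=5146 A_ack=200 B_seq=200 B_ack=5048
After event 4: A_seq=5146 A_ack=279 B_seq=279 B_ack=5048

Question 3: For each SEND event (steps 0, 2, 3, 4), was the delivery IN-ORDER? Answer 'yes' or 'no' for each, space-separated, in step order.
Step 0: SEND seq=5000 -> in-order
Step 2: SEND seq=5079 -> out-of-order
Step 3: SEND seq=5097 -> out-of-order
Step 4: SEND seq=200 -> in-order

Answer: yes no no yes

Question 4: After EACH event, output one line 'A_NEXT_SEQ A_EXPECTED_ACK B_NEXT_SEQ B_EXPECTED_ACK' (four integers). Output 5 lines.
5048 200 200 5048
5079 200 200 5048
5097 200 200 5048
5146 200 200 5048
5146 279 279 5048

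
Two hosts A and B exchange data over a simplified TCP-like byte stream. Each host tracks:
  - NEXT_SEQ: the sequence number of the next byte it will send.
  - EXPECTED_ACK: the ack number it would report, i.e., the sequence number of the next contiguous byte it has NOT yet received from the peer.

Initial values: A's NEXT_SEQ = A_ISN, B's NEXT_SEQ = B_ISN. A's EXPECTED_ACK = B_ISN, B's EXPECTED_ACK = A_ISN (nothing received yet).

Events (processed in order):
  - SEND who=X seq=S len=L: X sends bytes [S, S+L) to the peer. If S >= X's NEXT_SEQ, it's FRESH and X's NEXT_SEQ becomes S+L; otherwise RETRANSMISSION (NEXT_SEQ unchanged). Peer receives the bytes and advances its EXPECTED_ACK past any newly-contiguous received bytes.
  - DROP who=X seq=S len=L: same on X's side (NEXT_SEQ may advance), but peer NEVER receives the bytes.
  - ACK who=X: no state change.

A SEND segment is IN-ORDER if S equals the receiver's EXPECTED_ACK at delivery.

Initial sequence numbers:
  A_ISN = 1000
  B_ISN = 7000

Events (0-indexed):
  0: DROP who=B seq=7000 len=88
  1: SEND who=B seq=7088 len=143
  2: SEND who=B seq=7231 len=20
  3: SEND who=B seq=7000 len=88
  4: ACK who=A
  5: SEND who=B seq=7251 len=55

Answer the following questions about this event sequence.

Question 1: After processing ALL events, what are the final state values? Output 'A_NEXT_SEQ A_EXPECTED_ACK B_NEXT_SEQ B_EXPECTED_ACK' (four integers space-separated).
After event 0: A_seq=1000 A_ack=7000 B_seq=7088 B_ack=1000
After event 1: A_seq=1000 A_ack=7000 B_seq=7231 B_ack=1000
After event 2: A_seq=1000 A_ack=7000 B_seq=7251 B_ack=1000
After event 3: A_seq=1000 A_ack=7251 B_seq=7251 B_ack=1000
After event 4: A_seq=1000 A_ack=7251 B_seq=7251 B_ack=1000
After event 5: A_seq=1000 A_ack=7306 B_seq=7306 B_ack=1000

Answer: 1000 7306 7306 1000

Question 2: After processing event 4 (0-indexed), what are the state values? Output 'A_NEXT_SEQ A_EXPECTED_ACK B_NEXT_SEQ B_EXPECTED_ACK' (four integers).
After event 0: A_seq=1000 A_ack=7000 B_seq=7088 B_ack=1000
After event 1: A_seq=1000 A_ack=7000 B_seq=7231 B_ack=1000
After event 2: A_seq=1000 A_ack=7000 B_seq=7251 B_ack=1000
After event 3: A_seq=1000 A_ack=7251 B_seq=7251 B_ack=1000
After event 4: A_seq=1000 A_ack=7251 B_seq=7251 B_ack=1000

1000 7251 7251 1000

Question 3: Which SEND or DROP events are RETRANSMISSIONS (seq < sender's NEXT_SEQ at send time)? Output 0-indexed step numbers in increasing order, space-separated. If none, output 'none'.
Step 0: DROP seq=7000 -> fresh
Step 1: SEND seq=7088 -> fresh
Step 2: SEND seq=7231 -> fresh
Step 3: SEND seq=7000 -> retransmit
Step 5: SEND seq=7251 -> fresh

Answer: 3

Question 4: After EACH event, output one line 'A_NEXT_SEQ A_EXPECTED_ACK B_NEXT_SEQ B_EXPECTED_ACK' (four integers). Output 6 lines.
1000 7000 7088 1000
1000 7000 7231 1000
1000 7000 7251 1000
1000 7251 7251 1000
1000 7251 7251 1000
1000 7306 7306 1000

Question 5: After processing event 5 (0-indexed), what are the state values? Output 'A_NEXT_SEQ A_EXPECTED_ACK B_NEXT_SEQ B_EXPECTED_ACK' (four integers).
After event 0: A_seq=1000 A_ack=7000 B_seq=7088 B_ack=1000
After event 1: A_seq=1000 A_ack=7000 B_seq=7231 B_ack=1000
After event 2: A_seq=1000 A_ack=7000 B_seq=7251 B_ack=1000
After event 3: A_seq=1000 A_ack=7251 B_seq=7251 B_ack=1000
After event 4: A_seq=1000 A_ack=7251 B_seq=7251 B_ack=1000
After event 5: A_seq=1000 A_ack=7306 B_seq=7306 B_ack=1000

1000 7306 7306 1000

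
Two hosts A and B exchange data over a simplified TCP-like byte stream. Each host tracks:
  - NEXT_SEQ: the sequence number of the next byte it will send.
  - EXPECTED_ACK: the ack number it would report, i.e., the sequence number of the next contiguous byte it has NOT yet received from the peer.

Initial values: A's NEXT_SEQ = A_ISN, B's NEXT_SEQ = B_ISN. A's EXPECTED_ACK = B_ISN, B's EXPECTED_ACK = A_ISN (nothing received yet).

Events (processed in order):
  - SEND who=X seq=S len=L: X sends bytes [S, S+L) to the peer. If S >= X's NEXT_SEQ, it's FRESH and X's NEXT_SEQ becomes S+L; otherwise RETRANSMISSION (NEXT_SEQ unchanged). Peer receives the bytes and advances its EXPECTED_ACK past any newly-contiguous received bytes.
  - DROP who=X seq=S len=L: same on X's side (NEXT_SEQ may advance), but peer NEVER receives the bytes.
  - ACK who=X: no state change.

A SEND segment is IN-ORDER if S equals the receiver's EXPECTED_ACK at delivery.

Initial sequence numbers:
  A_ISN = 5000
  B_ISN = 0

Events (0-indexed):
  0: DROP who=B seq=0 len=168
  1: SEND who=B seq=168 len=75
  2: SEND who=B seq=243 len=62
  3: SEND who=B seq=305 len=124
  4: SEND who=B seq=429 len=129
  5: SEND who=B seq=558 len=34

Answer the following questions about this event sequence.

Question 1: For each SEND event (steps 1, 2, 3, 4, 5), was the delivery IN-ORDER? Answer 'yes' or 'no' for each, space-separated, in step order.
Answer: no no no no no

Derivation:
Step 1: SEND seq=168 -> out-of-order
Step 2: SEND seq=243 -> out-of-order
Step 3: SEND seq=305 -> out-of-order
Step 4: SEND seq=429 -> out-of-order
Step 5: SEND seq=558 -> out-of-order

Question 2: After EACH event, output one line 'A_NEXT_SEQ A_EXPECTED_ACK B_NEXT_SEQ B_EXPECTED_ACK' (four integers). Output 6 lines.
5000 0 168 5000
5000 0 243 5000
5000 0 305 5000
5000 0 429 5000
5000 0 558 5000
5000 0 592 5000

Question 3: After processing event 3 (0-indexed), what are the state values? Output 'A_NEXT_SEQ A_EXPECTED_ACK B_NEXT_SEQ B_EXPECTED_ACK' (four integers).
After event 0: A_seq=5000 A_ack=0 B_seq=168 B_ack=5000
After event 1: A_seq=5000 A_ack=0 B_seq=243 B_ack=5000
After event 2: A_seq=5000 A_ack=0 B_seq=305 B_ack=5000
After event 3: A_seq=5000 A_ack=0 B_seq=429 B_ack=5000

5000 0 429 5000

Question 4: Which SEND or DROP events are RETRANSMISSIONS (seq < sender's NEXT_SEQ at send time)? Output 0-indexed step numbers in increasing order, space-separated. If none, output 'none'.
Step 0: DROP seq=0 -> fresh
Step 1: SEND seq=168 -> fresh
Step 2: SEND seq=243 -> fresh
Step 3: SEND seq=305 -> fresh
Step 4: SEND seq=429 -> fresh
Step 5: SEND seq=558 -> fresh

Answer: none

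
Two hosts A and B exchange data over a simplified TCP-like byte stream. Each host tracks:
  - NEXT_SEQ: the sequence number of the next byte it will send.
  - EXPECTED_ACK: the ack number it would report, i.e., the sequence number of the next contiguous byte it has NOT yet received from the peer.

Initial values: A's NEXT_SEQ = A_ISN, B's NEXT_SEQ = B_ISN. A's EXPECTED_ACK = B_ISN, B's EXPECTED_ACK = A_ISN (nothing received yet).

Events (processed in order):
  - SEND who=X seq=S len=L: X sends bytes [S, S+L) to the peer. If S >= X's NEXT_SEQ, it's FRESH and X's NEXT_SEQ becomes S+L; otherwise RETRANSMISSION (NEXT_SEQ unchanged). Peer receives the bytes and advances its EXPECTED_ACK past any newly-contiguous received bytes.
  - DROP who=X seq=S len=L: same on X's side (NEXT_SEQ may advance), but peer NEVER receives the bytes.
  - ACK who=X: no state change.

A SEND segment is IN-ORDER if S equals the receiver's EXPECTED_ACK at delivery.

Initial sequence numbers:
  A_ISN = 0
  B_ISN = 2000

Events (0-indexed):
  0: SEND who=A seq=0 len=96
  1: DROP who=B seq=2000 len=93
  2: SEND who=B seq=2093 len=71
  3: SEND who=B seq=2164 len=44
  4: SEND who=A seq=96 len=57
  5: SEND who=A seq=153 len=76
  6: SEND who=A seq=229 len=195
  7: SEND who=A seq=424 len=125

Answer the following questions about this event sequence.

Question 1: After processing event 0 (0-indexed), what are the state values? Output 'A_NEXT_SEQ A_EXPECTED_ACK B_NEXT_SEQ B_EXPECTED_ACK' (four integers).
After event 0: A_seq=96 A_ack=2000 B_seq=2000 B_ack=96

96 2000 2000 96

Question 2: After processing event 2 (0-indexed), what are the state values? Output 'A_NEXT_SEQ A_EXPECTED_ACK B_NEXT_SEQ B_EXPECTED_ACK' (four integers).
After event 0: A_seq=96 A_ack=2000 B_seq=2000 B_ack=96
After event 1: A_seq=96 A_ack=2000 B_seq=2093 B_ack=96
After event 2: A_seq=96 A_ack=2000 B_seq=2164 B_ack=96

96 2000 2164 96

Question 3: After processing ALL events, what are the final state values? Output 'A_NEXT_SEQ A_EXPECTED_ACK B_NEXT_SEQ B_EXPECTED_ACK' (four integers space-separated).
After event 0: A_seq=96 A_ack=2000 B_seq=2000 B_ack=96
After event 1: A_seq=96 A_ack=2000 B_seq=2093 B_ack=96
After event 2: A_seq=96 A_ack=2000 B_seq=2164 B_ack=96
After event 3: A_seq=96 A_ack=2000 B_seq=2208 B_ack=96
After event 4: A_seq=153 A_ack=2000 B_seq=2208 B_ack=153
After event 5: A_seq=229 A_ack=2000 B_seq=2208 B_ack=229
After event 6: A_seq=424 A_ack=2000 B_seq=2208 B_ack=424
After event 7: A_seq=549 A_ack=2000 B_seq=2208 B_ack=549

Answer: 549 2000 2208 549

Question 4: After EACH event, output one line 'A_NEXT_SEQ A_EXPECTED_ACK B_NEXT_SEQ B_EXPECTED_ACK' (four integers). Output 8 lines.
96 2000 2000 96
96 2000 2093 96
96 2000 2164 96
96 2000 2208 96
153 2000 2208 153
229 2000 2208 229
424 2000 2208 424
549 2000 2208 549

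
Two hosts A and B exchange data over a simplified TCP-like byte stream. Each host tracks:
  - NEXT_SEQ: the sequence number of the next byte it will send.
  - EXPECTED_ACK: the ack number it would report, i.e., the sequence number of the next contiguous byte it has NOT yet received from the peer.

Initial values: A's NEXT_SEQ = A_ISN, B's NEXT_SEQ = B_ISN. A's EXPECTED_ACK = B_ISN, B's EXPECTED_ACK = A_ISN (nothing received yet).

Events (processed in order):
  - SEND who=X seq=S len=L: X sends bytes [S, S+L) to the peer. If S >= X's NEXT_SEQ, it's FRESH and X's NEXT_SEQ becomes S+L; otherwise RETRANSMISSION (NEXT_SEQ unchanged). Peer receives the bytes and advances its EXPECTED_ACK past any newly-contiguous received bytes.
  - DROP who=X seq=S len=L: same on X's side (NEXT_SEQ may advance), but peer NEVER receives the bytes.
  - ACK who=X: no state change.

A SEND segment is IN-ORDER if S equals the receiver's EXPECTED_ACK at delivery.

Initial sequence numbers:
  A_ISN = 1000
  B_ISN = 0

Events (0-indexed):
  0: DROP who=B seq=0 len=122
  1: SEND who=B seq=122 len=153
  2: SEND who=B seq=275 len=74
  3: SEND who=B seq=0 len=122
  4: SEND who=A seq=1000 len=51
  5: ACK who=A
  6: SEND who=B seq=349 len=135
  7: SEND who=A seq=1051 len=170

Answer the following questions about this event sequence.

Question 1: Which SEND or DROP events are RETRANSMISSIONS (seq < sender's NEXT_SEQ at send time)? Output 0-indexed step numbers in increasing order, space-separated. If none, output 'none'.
Answer: 3

Derivation:
Step 0: DROP seq=0 -> fresh
Step 1: SEND seq=122 -> fresh
Step 2: SEND seq=275 -> fresh
Step 3: SEND seq=0 -> retransmit
Step 4: SEND seq=1000 -> fresh
Step 6: SEND seq=349 -> fresh
Step 7: SEND seq=1051 -> fresh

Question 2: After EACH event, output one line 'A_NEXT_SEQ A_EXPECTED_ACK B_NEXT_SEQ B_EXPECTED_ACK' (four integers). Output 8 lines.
1000 0 122 1000
1000 0 275 1000
1000 0 349 1000
1000 349 349 1000
1051 349 349 1051
1051 349 349 1051
1051 484 484 1051
1221 484 484 1221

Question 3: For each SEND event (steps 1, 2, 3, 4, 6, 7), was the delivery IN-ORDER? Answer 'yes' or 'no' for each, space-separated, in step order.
Step 1: SEND seq=122 -> out-of-order
Step 2: SEND seq=275 -> out-of-order
Step 3: SEND seq=0 -> in-order
Step 4: SEND seq=1000 -> in-order
Step 6: SEND seq=349 -> in-order
Step 7: SEND seq=1051 -> in-order

Answer: no no yes yes yes yes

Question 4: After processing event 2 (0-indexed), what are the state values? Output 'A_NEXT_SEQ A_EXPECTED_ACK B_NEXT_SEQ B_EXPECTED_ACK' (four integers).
After event 0: A_seq=1000 A_ack=0 B_seq=122 B_ack=1000
After event 1: A_seq=1000 A_ack=0 B_seq=275 B_ack=1000
After event 2: A_seq=1000 A_ack=0 B_seq=349 B_ack=1000

1000 0 349 1000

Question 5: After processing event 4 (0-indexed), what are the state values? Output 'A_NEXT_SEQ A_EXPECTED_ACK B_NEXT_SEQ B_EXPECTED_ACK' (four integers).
After event 0: A_seq=1000 A_ack=0 B_seq=122 B_ack=1000
After event 1: A_seq=1000 A_ack=0 B_seq=275 B_ack=1000
After event 2: A_seq=1000 A_ack=0 B_seq=349 B_ack=1000
After event 3: A_seq=1000 A_ack=349 B_seq=349 B_ack=1000
After event 4: A_seq=1051 A_ack=349 B_seq=349 B_ack=1051

1051 349 349 1051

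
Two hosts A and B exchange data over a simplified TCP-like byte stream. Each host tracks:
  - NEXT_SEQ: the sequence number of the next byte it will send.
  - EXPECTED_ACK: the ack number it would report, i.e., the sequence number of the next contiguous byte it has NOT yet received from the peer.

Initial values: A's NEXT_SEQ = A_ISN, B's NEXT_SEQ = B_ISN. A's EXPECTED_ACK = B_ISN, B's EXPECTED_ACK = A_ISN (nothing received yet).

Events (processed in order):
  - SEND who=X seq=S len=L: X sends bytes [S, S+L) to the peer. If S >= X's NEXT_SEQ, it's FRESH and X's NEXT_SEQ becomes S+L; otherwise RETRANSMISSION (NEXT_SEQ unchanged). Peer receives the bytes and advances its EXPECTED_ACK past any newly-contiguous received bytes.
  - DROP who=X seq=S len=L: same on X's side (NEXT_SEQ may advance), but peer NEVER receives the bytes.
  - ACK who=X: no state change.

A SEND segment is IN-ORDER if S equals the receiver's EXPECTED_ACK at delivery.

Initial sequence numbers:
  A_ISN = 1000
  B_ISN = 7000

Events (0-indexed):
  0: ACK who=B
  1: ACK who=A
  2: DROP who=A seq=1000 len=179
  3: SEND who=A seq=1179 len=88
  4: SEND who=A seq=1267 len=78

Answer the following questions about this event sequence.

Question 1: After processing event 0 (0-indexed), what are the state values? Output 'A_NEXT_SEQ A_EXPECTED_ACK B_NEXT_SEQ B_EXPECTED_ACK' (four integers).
After event 0: A_seq=1000 A_ack=7000 B_seq=7000 B_ack=1000

1000 7000 7000 1000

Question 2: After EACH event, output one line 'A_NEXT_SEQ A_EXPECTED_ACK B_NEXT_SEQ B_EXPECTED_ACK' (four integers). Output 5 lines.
1000 7000 7000 1000
1000 7000 7000 1000
1179 7000 7000 1000
1267 7000 7000 1000
1345 7000 7000 1000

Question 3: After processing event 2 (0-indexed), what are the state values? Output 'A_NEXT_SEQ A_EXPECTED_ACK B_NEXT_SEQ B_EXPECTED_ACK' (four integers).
After event 0: A_seq=1000 A_ack=7000 B_seq=7000 B_ack=1000
After event 1: A_seq=1000 A_ack=7000 B_seq=7000 B_ack=1000
After event 2: A_seq=1179 A_ack=7000 B_seq=7000 B_ack=1000

1179 7000 7000 1000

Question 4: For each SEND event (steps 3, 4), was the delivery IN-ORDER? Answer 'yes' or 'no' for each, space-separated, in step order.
Step 3: SEND seq=1179 -> out-of-order
Step 4: SEND seq=1267 -> out-of-order

Answer: no no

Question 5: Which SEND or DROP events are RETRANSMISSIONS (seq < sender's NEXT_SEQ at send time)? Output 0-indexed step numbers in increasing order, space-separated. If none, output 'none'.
Answer: none

Derivation:
Step 2: DROP seq=1000 -> fresh
Step 3: SEND seq=1179 -> fresh
Step 4: SEND seq=1267 -> fresh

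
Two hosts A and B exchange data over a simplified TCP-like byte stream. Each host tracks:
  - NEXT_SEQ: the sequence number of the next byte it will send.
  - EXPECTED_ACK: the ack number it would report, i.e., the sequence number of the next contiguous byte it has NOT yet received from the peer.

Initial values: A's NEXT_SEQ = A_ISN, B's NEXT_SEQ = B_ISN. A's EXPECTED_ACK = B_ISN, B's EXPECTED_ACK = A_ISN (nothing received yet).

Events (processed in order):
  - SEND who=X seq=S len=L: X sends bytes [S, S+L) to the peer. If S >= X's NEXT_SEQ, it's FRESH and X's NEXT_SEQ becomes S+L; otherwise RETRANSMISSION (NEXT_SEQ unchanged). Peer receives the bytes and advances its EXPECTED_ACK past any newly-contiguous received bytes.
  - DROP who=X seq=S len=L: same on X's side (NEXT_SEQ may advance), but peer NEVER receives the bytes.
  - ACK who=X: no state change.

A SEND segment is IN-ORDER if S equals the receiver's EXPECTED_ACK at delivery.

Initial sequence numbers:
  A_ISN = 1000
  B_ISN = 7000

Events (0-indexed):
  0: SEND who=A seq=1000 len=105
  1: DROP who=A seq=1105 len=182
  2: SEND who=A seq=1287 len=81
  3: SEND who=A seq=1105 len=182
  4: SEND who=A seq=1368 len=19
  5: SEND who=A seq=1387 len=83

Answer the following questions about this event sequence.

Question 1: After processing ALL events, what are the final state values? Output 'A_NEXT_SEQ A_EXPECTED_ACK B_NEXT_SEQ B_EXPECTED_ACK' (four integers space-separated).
Answer: 1470 7000 7000 1470

Derivation:
After event 0: A_seq=1105 A_ack=7000 B_seq=7000 B_ack=1105
After event 1: A_seq=1287 A_ack=7000 B_seq=7000 B_ack=1105
After event 2: A_seq=1368 A_ack=7000 B_seq=7000 B_ack=1105
After event 3: A_seq=1368 A_ack=7000 B_seq=7000 B_ack=1368
After event 4: A_seq=1387 A_ack=7000 B_seq=7000 B_ack=1387
After event 5: A_seq=1470 A_ack=7000 B_seq=7000 B_ack=1470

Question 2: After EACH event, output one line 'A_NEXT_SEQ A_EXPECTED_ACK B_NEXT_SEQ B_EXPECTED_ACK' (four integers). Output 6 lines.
1105 7000 7000 1105
1287 7000 7000 1105
1368 7000 7000 1105
1368 7000 7000 1368
1387 7000 7000 1387
1470 7000 7000 1470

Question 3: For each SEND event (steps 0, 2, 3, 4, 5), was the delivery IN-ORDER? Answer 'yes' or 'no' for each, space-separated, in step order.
Answer: yes no yes yes yes

Derivation:
Step 0: SEND seq=1000 -> in-order
Step 2: SEND seq=1287 -> out-of-order
Step 3: SEND seq=1105 -> in-order
Step 4: SEND seq=1368 -> in-order
Step 5: SEND seq=1387 -> in-order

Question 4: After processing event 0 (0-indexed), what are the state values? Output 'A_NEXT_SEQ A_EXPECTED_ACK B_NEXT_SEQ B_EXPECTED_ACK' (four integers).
After event 0: A_seq=1105 A_ack=7000 B_seq=7000 B_ack=1105

1105 7000 7000 1105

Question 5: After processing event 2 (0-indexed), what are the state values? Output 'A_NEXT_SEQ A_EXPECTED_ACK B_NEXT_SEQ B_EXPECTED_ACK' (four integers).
After event 0: A_seq=1105 A_ack=7000 B_seq=7000 B_ack=1105
After event 1: A_seq=1287 A_ack=7000 B_seq=7000 B_ack=1105
After event 2: A_seq=1368 A_ack=7000 B_seq=7000 B_ack=1105

1368 7000 7000 1105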